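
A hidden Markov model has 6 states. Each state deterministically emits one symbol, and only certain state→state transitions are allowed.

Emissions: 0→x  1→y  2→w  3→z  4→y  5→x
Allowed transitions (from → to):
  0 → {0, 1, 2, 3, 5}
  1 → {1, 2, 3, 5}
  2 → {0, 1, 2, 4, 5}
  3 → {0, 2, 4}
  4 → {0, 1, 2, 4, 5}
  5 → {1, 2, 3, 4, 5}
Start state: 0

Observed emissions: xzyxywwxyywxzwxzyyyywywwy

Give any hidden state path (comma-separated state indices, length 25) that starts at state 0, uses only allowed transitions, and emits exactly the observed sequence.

  pos 0: x in {0,5}, choose 0; start
  pos 1: z in {3}, choose 3; 0->3 ok
  pos 2: y in {1,4}, choose 4; 3->4 ok
  pos 3: x in {0,5}, choose 5; 4->5 ok
  pos 4: y in {1,4}, choose 1; 5->1 ok
  pos 5: w in {2}, choose 2; 1->2 ok
  pos 6: w in {2}, choose 2; 2->2 ok
  pos 7: x in {0,5}, choose 5; 2->5 ok
  pos 8: y in {1,4}, choose 4; 5->4 ok
  pos 9: y in {1,4}, choose 4; 4->4 ok
  pos 10: w in {2}, choose 2; 4->2 ok
  pos 11: x in {0,5}, choose 0; 2->0 ok
  pos 12: z in {3}, choose 3; 0->3 ok
  pos 13: w in {2}, choose 2; 3->2 ok
  pos 14: x in {0,5}, choose 5; 2->5 ok
  pos 15: z in {3}, choose 3; 5->3 ok
  pos 16: y in {1,4}, choose 4; 3->4 ok
  pos 17: y in {1,4}, choose 1; 4->1 ok
  pos 18: y in {1,4}, choose 1; 1->1 ok
  pos 19: y in {1,4}, choose 1; 1->1 ok
  pos 20: w in {2}, choose 2; 1->2 ok
  pos 21: y in {1,4}, choose 4; 2->4 ok
  pos 22: w in {2}, choose 2; 4->2 ok
  pos 23: w in {2}, choose 2; 2->2 ok
  pos 24: y in {1,4}, choose 1; 2->1 ok

0,3,4,5,1,2,2,5,4,4,2,0,3,2,5,3,4,1,1,1,2,4,2,2,1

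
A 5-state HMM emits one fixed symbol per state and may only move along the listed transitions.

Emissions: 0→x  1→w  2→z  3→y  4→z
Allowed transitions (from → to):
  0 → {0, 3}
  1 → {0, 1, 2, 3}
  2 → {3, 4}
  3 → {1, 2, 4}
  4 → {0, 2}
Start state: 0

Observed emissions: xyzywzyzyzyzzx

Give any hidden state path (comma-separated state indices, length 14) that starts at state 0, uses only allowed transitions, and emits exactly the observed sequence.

  t0 'x' -> {0}, take 0 (start)
  t1 'y' -> {3}, take 3 (0->3 ok)
  t2 'z' -> {2,4}, take 2 (3->2 ok)
  t3 'y' -> {3}, take 3 (2->3 ok)
  t4 'w' -> {1}, take 1 (3->1 ok)
  t5 'z' -> {2,4}, take 2 (1->2 ok)
  t6 'y' -> {3}, take 3 (2->3 ok)
  t7 'z' -> {2,4}, take 2 (3->2 ok)
  t8 'y' -> {3}, take 3 (2->3 ok)
  t9 'z' -> {2,4}, take 2 (3->2 ok)
  t10 'y' -> {3}, take 3 (2->3 ok)
  t11 'z' -> {2,4}, take 2 (3->2 ok)
  t12 'z' -> {2,4}, take 4 (2->4 ok)
  t13 'x' -> {0}, take 0 (4->0 ok)

0,3,2,3,1,2,3,2,3,2,3,2,4,0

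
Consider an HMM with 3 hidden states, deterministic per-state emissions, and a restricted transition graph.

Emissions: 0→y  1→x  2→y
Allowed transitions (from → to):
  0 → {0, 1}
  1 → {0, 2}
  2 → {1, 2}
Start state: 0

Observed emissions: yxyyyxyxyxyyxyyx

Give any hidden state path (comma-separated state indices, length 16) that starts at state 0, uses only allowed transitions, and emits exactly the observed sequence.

0,1,2,2,2,1,2,1,0,1,0,0,1,2,2,1

  t0 'y' -> {0,2}, take 0 (start)
  t1 'x' -> {1}, take 1 (0->1 ok)
  t2 'y' -> {0,2}, take 2 (1->2 ok)
  t3 'y' -> {0,2}, take 2 (2->2 ok)
  t4 'y' -> {0,2}, take 2 (2->2 ok)
  t5 'x' -> {1}, take 1 (2->1 ok)
  t6 'y' -> {0,2}, take 2 (1->2 ok)
  t7 'x' -> {1}, take 1 (2->1 ok)
  t8 'y' -> {0,2}, take 0 (1->0 ok)
  t9 'x' -> {1}, take 1 (0->1 ok)
  t10 'y' -> {0,2}, take 0 (1->0 ok)
  t11 'y' -> {0,2}, take 0 (0->0 ok)
  t12 'x' -> {1}, take 1 (0->1 ok)
  t13 'y' -> {0,2}, take 2 (1->2 ok)
  t14 'y' -> {0,2}, take 2 (2->2 ok)
  t15 'x' -> {1}, take 1 (2->1 ok)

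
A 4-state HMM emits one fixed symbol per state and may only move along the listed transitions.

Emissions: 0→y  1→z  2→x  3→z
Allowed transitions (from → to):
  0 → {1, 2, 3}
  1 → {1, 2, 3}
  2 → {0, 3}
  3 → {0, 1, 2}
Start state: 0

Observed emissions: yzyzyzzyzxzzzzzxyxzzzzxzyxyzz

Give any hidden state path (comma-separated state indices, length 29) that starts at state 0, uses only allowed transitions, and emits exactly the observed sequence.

0,3,0,3,0,1,3,0,1,2,3,1,1,1,1,2,0,2,3,1,1,1,2,3,0,2,0,1,1

  0: obs=y cand={0} pick 0 [start]
  1: obs=z cand={1,3} pick 3 [0->3 ok]
  2: obs=y cand={0} pick 0 [3->0 ok]
  3: obs=z cand={1,3} pick 3 [0->3 ok]
  4: obs=y cand={0} pick 0 [3->0 ok]
  5: obs=z cand={1,3} pick 1 [0->1 ok]
  6: obs=z cand={1,3} pick 3 [1->3 ok]
  7: obs=y cand={0} pick 0 [3->0 ok]
  8: obs=z cand={1,3} pick 1 [0->1 ok]
  9: obs=x cand={2} pick 2 [1->2 ok]
  10: obs=z cand={1,3} pick 3 [2->3 ok]
  11: obs=z cand={1,3} pick 1 [3->1 ok]
  12: obs=z cand={1,3} pick 1 [1->1 ok]
  13: obs=z cand={1,3} pick 1 [1->1 ok]
  14: obs=z cand={1,3} pick 1 [1->1 ok]
  15: obs=x cand={2} pick 2 [1->2 ok]
  16: obs=y cand={0} pick 0 [2->0 ok]
  17: obs=x cand={2} pick 2 [0->2 ok]
  18: obs=z cand={1,3} pick 3 [2->3 ok]
  19: obs=z cand={1,3} pick 1 [3->1 ok]
  20: obs=z cand={1,3} pick 1 [1->1 ok]
  21: obs=z cand={1,3} pick 1 [1->1 ok]
  22: obs=x cand={2} pick 2 [1->2 ok]
  23: obs=z cand={1,3} pick 3 [2->3 ok]
  24: obs=y cand={0} pick 0 [3->0 ok]
  25: obs=x cand={2} pick 2 [0->2 ok]
  26: obs=y cand={0} pick 0 [2->0 ok]
  27: obs=z cand={1,3} pick 1 [0->1 ok]
  28: obs=z cand={1,3} pick 1 [1->1 ok]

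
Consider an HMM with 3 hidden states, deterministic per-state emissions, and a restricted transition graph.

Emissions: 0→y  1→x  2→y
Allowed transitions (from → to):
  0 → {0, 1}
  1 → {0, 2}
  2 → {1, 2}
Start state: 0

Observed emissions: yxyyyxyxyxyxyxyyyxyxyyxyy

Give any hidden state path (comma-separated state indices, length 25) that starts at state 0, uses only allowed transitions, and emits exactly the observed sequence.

0,1,2,2,2,1,2,1,2,1,0,1,2,1,0,0,0,1,0,1,2,2,1,2,2

  pos 0: y in {0,2}, choose 0; start
  pos 1: x in {1}, choose 1; 0->1 ok
  pos 2: y in {0,2}, choose 2; 1->2 ok
  pos 3: y in {0,2}, choose 2; 2->2 ok
  pos 4: y in {0,2}, choose 2; 2->2 ok
  pos 5: x in {1}, choose 1; 2->1 ok
  pos 6: y in {0,2}, choose 2; 1->2 ok
  pos 7: x in {1}, choose 1; 2->1 ok
  pos 8: y in {0,2}, choose 2; 1->2 ok
  pos 9: x in {1}, choose 1; 2->1 ok
  pos 10: y in {0,2}, choose 0; 1->0 ok
  pos 11: x in {1}, choose 1; 0->1 ok
  pos 12: y in {0,2}, choose 2; 1->2 ok
  pos 13: x in {1}, choose 1; 2->1 ok
  pos 14: y in {0,2}, choose 0; 1->0 ok
  pos 15: y in {0,2}, choose 0; 0->0 ok
  pos 16: y in {0,2}, choose 0; 0->0 ok
  pos 17: x in {1}, choose 1; 0->1 ok
  pos 18: y in {0,2}, choose 0; 1->0 ok
  pos 19: x in {1}, choose 1; 0->1 ok
  pos 20: y in {0,2}, choose 2; 1->2 ok
  pos 21: y in {0,2}, choose 2; 2->2 ok
  pos 22: x in {1}, choose 1; 2->1 ok
  pos 23: y in {0,2}, choose 2; 1->2 ok
  pos 24: y in {0,2}, choose 2; 2->2 ok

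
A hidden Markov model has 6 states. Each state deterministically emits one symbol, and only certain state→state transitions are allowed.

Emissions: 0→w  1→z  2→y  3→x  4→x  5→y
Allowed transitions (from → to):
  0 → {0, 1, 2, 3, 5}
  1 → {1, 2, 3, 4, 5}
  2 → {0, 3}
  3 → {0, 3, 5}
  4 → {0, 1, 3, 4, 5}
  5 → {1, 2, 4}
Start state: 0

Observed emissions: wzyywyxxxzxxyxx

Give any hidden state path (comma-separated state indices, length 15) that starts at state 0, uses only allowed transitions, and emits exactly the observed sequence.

  [0] w  {0}  => 0  start
  [1] z  {1}  => 1  0->1 ok
  [2] y  {2,5}  => 5  1->5 ok
  [3] y  {2,5}  => 2  5->2 ok
  [4] w  {0}  => 0  2->0 ok
  [5] y  {2,5}  => 5  0->5 ok
  [6] x  {3,4}  => 4  5->4 ok
  [7] x  {3,4}  => 4  4->4 ok
  [8] x  {3,4}  => 4  4->4 ok
  [9] z  {1}  => 1  4->1 ok
  [10] x  {3,4}  => 4  1->4 ok
  [11] x  {3,4}  => 4  4->4 ok
  [12] y  {2,5}  => 5  4->5 ok
  [13] x  {3,4}  => 4  5->4 ok
  [14] x  {3,4}  => 4  4->4 ok

0,1,5,2,0,5,4,4,4,1,4,4,5,4,4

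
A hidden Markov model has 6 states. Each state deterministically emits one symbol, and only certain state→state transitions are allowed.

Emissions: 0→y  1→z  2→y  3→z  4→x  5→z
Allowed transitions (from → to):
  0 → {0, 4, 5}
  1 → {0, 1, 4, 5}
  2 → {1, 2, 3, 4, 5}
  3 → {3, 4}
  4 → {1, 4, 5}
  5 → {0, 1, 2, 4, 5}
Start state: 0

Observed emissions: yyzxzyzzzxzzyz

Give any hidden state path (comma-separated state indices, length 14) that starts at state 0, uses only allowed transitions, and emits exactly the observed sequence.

  pos 0: y in {0,2}, choose 0; start
  pos 1: y in {0,2}, choose 0; 0->0 ok
  pos 2: z in {1,3,5}, choose 5; 0->5 ok
  pos 3: x in {4}, choose 4; 5->4 ok
  pos 4: z in {1,3,5}, choose 5; 4->5 ok
  pos 5: y in {0,2}, choose 2; 5->2 ok
  pos 6: z in {1,3,5}, choose 1; 2->1 ok
  pos 7: z in {1,3,5}, choose 1; 1->1 ok
  pos 8: z in {1,3,5}, choose 5; 1->5 ok
  pos 9: x in {4}, choose 4; 5->4 ok
  pos 10: z in {1,3,5}, choose 5; 4->5 ok
  pos 11: z in {1,3,5}, choose 1; 5->1 ok
  pos 12: y in {0,2}, choose 0; 1->0 ok
  pos 13: z in {1,3,5}, choose 5; 0->5 ok

0,0,5,4,5,2,1,1,5,4,5,1,0,5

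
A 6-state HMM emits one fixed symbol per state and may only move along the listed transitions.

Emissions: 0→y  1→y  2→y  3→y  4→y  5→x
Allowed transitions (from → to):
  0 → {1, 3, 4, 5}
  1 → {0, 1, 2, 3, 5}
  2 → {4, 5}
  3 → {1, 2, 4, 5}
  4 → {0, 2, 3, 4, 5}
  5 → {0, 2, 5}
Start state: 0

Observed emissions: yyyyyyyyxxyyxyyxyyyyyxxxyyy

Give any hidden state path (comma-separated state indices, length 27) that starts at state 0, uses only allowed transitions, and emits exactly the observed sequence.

  [0] y  {0,1,2,3,4}  => 0  start
  [1] y  {0,1,2,3,4}  => 3  0->3 ok
  [2] y  {0,1,2,3,4}  => 4  3->4 ok
  [3] y  {0,1,2,3,4}  => 0  4->0 ok
  [4] y  {0,1,2,3,4}  => 4  0->4 ok
  [5] y  {0,1,2,3,4}  => 0  4->0 ok
  [6] y  {0,1,2,3,4}  => 3  0->3 ok
  [7] y  {0,1,2,3,4}  => 4  3->4 ok
  [8] x  {5}  => 5  4->5 ok
  [9] x  {5}  => 5  5->5 ok
  [10] y  {0,1,2,3,4}  => 0  5->0 ok
  [11] y  {0,1,2,3,4}  => 3  0->3 ok
  [12] x  {5}  => 5  3->5 ok
  [13] y  {0,1,2,3,4}  => 2  5->2 ok
  [14] y  {0,1,2,3,4}  => 4  2->4 ok
  [15] x  {5}  => 5  4->5 ok
  [16] y  {0,1,2,3,4}  => 0  5->0 ok
  [17] y  {0,1,2,3,4}  => 4  0->4 ok
  [18] y  {0,1,2,3,4}  => 4  4->4 ok
  [19] y  {0,1,2,3,4}  => 4  4->4 ok
  [20] y  {0,1,2,3,4}  => 4  4->4 ok
  [21] x  {5}  => 5  4->5 ok
  [22] x  {5}  => 5  5->5 ok
  [23] x  {5}  => 5  5->5 ok
  [24] y  {0,1,2,3,4}  => 0  5->0 ok
  [25] y  {0,1,2,3,4}  => 4  0->4 ok
  [26] y  {0,1,2,3,4}  => 0  4->0 ok

0,3,4,0,4,0,3,4,5,5,0,3,5,2,4,5,0,4,4,4,4,5,5,5,0,4,0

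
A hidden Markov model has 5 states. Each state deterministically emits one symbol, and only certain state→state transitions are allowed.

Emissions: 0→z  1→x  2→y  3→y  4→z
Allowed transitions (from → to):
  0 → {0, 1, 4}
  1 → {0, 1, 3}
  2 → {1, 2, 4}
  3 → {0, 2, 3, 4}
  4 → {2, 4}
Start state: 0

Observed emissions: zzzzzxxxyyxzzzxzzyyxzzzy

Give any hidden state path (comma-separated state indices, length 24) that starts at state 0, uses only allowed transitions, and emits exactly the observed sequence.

0,0,0,0,0,1,1,1,3,2,1,0,0,0,1,0,4,2,2,1,0,0,4,2

  0: obs=z cand={0,4} pick 0 [start]
  1: obs=z cand={0,4} pick 0 [0->0 ok]
  2: obs=z cand={0,4} pick 0 [0->0 ok]
  3: obs=z cand={0,4} pick 0 [0->0 ok]
  4: obs=z cand={0,4} pick 0 [0->0 ok]
  5: obs=x cand={1} pick 1 [0->1 ok]
  6: obs=x cand={1} pick 1 [1->1 ok]
  7: obs=x cand={1} pick 1 [1->1 ok]
  8: obs=y cand={2,3} pick 3 [1->3 ok]
  9: obs=y cand={2,3} pick 2 [3->2 ok]
  10: obs=x cand={1} pick 1 [2->1 ok]
  11: obs=z cand={0,4} pick 0 [1->0 ok]
  12: obs=z cand={0,4} pick 0 [0->0 ok]
  13: obs=z cand={0,4} pick 0 [0->0 ok]
  14: obs=x cand={1} pick 1 [0->1 ok]
  15: obs=z cand={0,4} pick 0 [1->0 ok]
  16: obs=z cand={0,4} pick 4 [0->4 ok]
  17: obs=y cand={2,3} pick 2 [4->2 ok]
  18: obs=y cand={2,3} pick 2 [2->2 ok]
  19: obs=x cand={1} pick 1 [2->1 ok]
  20: obs=z cand={0,4} pick 0 [1->0 ok]
  21: obs=z cand={0,4} pick 0 [0->0 ok]
  22: obs=z cand={0,4} pick 4 [0->4 ok]
  23: obs=y cand={2,3} pick 2 [4->2 ok]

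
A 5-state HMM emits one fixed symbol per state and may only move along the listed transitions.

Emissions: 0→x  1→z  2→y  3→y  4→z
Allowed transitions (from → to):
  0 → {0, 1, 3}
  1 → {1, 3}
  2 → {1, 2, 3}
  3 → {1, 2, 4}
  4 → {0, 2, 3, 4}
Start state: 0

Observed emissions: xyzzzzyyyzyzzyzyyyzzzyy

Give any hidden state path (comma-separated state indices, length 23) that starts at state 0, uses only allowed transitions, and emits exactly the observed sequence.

0,3,1,1,1,1,3,2,3,1,3,1,1,3,4,2,2,2,1,1,1,3,2

  [0] x  {0}  => 0  start
  [1] y  {2,3}  => 3  0->3 ok
  [2] z  {1,4}  => 1  3->1 ok
  [3] z  {1,4}  => 1  1->1 ok
  [4] z  {1,4}  => 1  1->1 ok
  [5] z  {1,4}  => 1  1->1 ok
  [6] y  {2,3}  => 3  1->3 ok
  [7] y  {2,3}  => 2  3->2 ok
  [8] y  {2,3}  => 3  2->3 ok
  [9] z  {1,4}  => 1  3->1 ok
  [10] y  {2,3}  => 3  1->3 ok
  [11] z  {1,4}  => 1  3->1 ok
  [12] z  {1,4}  => 1  1->1 ok
  [13] y  {2,3}  => 3  1->3 ok
  [14] z  {1,4}  => 4  3->4 ok
  [15] y  {2,3}  => 2  4->2 ok
  [16] y  {2,3}  => 2  2->2 ok
  [17] y  {2,3}  => 2  2->2 ok
  [18] z  {1,4}  => 1  2->1 ok
  [19] z  {1,4}  => 1  1->1 ok
  [20] z  {1,4}  => 1  1->1 ok
  [21] y  {2,3}  => 3  1->3 ok
  [22] y  {2,3}  => 2  3->2 ok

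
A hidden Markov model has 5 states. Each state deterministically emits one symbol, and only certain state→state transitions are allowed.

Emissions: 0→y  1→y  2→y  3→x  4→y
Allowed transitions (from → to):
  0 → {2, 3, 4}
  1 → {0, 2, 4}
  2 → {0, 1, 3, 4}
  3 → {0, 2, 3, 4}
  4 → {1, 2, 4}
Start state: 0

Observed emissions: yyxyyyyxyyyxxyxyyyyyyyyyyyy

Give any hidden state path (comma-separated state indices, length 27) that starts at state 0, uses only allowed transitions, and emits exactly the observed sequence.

0,2,3,2,4,1,2,3,4,2,0,3,3,0,3,4,4,4,2,0,2,0,4,2,0,2,0

  [0] y  {0,1,2,4}  => 0  start
  [1] y  {0,1,2,4}  => 2  0->2 ok
  [2] x  {3}  => 3  2->3 ok
  [3] y  {0,1,2,4}  => 2  3->2 ok
  [4] y  {0,1,2,4}  => 4  2->4 ok
  [5] y  {0,1,2,4}  => 1  4->1 ok
  [6] y  {0,1,2,4}  => 2  1->2 ok
  [7] x  {3}  => 3  2->3 ok
  [8] y  {0,1,2,4}  => 4  3->4 ok
  [9] y  {0,1,2,4}  => 2  4->2 ok
  [10] y  {0,1,2,4}  => 0  2->0 ok
  [11] x  {3}  => 3  0->3 ok
  [12] x  {3}  => 3  3->3 ok
  [13] y  {0,1,2,4}  => 0  3->0 ok
  [14] x  {3}  => 3  0->3 ok
  [15] y  {0,1,2,4}  => 4  3->4 ok
  [16] y  {0,1,2,4}  => 4  4->4 ok
  [17] y  {0,1,2,4}  => 4  4->4 ok
  [18] y  {0,1,2,4}  => 2  4->2 ok
  [19] y  {0,1,2,4}  => 0  2->0 ok
  [20] y  {0,1,2,4}  => 2  0->2 ok
  [21] y  {0,1,2,4}  => 0  2->0 ok
  [22] y  {0,1,2,4}  => 4  0->4 ok
  [23] y  {0,1,2,4}  => 2  4->2 ok
  [24] y  {0,1,2,4}  => 0  2->0 ok
  [25] y  {0,1,2,4}  => 2  0->2 ok
  [26] y  {0,1,2,4}  => 0  2->0 ok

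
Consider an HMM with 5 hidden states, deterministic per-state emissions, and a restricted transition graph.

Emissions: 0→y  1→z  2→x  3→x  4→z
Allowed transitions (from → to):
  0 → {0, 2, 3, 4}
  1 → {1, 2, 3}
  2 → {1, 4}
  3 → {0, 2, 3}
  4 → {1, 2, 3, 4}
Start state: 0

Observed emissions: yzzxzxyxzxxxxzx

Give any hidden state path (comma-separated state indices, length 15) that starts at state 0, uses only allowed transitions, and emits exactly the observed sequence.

0,4,1,2,1,3,0,2,4,3,3,3,2,4,3

  t0 'y' -> {0}, take 0 (start)
  t1 'z' -> {1,4}, take 4 (0->4 ok)
  t2 'z' -> {1,4}, take 1 (4->1 ok)
  t3 'x' -> {2,3}, take 2 (1->2 ok)
  t4 'z' -> {1,4}, take 1 (2->1 ok)
  t5 'x' -> {2,3}, take 3 (1->3 ok)
  t6 'y' -> {0}, take 0 (3->0 ok)
  t7 'x' -> {2,3}, take 2 (0->2 ok)
  t8 'z' -> {1,4}, take 4 (2->4 ok)
  t9 'x' -> {2,3}, take 3 (4->3 ok)
  t10 'x' -> {2,3}, take 3 (3->3 ok)
  t11 'x' -> {2,3}, take 3 (3->3 ok)
  t12 'x' -> {2,3}, take 2 (3->2 ok)
  t13 'z' -> {1,4}, take 4 (2->4 ok)
  t14 'x' -> {2,3}, take 3 (4->3 ok)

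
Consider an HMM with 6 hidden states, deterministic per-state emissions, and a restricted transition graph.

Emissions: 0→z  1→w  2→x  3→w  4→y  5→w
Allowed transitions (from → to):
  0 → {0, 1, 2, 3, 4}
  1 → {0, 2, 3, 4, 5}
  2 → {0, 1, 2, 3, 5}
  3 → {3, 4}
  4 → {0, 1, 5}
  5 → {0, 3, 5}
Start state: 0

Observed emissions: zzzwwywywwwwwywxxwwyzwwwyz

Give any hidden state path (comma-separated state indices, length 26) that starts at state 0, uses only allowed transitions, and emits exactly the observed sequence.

0,0,0,3,3,4,1,4,5,5,5,5,3,4,1,2,2,3,3,4,0,1,3,3,4,0

  [0] z  {0}  => 0  start
  [1] z  {0}  => 0  0->0 ok
  [2] z  {0}  => 0  0->0 ok
  [3] w  {1,3,5}  => 3  0->3 ok
  [4] w  {1,3,5}  => 3  3->3 ok
  [5] y  {4}  => 4  3->4 ok
  [6] w  {1,3,5}  => 1  4->1 ok
  [7] y  {4}  => 4  1->4 ok
  [8] w  {1,3,5}  => 5  4->5 ok
  [9] w  {1,3,5}  => 5  5->5 ok
  [10] w  {1,3,5}  => 5  5->5 ok
  [11] w  {1,3,5}  => 5  5->5 ok
  [12] w  {1,3,5}  => 3  5->3 ok
  [13] y  {4}  => 4  3->4 ok
  [14] w  {1,3,5}  => 1  4->1 ok
  [15] x  {2}  => 2  1->2 ok
  [16] x  {2}  => 2  2->2 ok
  [17] w  {1,3,5}  => 3  2->3 ok
  [18] w  {1,3,5}  => 3  3->3 ok
  [19] y  {4}  => 4  3->4 ok
  [20] z  {0}  => 0  4->0 ok
  [21] w  {1,3,5}  => 1  0->1 ok
  [22] w  {1,3,5}  => 3  1->3 ok
  [23] w  {1,3,5}  => 3  3->3 ok
  [24] y  {4}  => 4  3->4 ok
  [25] z  {0}  => 0  4->0 ok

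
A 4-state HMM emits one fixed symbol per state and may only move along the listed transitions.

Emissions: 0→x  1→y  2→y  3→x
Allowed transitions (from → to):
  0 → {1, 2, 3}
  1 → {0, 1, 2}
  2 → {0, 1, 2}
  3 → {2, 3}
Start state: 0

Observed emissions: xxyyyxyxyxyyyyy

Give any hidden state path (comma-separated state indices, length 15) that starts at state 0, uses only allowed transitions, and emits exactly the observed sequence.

  0: obs=x cand={0,3} pick 0 [start]
  1: obs=x cand={0,3} pick 3 [0->3 ok]
  2: obs=y cand={1,2} pick 2 [3->2 ok]
  3: obs=y cand={1,2} pick 2 [2->2 ok]
  4: obs=y cand={1,2} pick 2 [2->2 ok]
  5: obs=x cand={0,3} pick 0 [2->0 ok]
  6: obs=y cand={1,2} pick 2 [0->2 ok]
  7: obs=x cand={0,3} pick 0 [2->0 ok]
  8: obs=y cand={1,2} pick 2 [0->2 ok]
  9: obs=x cand={0,3} pick 0 [2->0 ok]
  10: obs=y cand={1,2} pick 1 [0->1 ok]
  11: obs=y cand={1,2} pick 2 [1->2 ok]
  12: obs=y cand={1,2} pick 1 [2->1 ok]
  13: obs=y cand={1,2} pick 1 [1->1 ok]
  14: obs=y cand={1,2} pick 1 [1->1 ok]

0,3,2,2,2,0,2,0,2,0,1,2,1,1,1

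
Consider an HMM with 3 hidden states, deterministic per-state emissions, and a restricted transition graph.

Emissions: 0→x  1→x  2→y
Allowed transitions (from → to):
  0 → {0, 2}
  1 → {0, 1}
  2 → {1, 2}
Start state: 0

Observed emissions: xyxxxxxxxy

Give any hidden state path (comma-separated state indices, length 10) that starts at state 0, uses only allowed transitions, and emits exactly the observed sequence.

0,2,1,1,1,1,0,0,0,2

  [0] x  {0,1}  => 0  start
  [1] y  {2}  => 2  0->2 ok
  [2] x  {0,1}  => 1  2->1 ok
  [3] x  {0,1}  => 1  1->1 ok
  [4] x  {0,1}  => 1  1->1 ok
  [5] x  {0,1}  => 1  1->1 ok
  [6] x  {0,1}  => 0  1->0 ok
  [7] x  {0,1}  => 0  0->0 ok
  [8] x  {0,1}  => 0  0->0 ok
  [9] y  {2}  => 2  0->2 ok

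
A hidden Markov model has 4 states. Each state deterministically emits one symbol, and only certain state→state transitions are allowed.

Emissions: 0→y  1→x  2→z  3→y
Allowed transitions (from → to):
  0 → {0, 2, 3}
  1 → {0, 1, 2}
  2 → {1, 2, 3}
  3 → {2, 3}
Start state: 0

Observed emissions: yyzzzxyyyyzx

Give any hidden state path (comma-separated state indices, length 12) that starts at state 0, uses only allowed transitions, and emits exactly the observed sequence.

0,0,2,2,2,1,0,0,0,0,2,1

  pos 0: y in {0,3}, choose 0; start
  pos 1: y in {0,3}, choose 0; 0->0 ok
  pos 2: z in {2}, choose 2; 0->2 ok
  pos 3: z in {2}, choose 2; 2->2 ok
  pos 4: z in {2}, choose 2; 2->2 ok
  pos 5: x in {1}, choose 1; 2->1 ok
  pos 6: y in {0,3}, choose 0; 1->0 ok
  pos 7: y in {0,3}, choose 0; 0->0 ok
  pos 8: y in {0,3}, choose 0; 0->0 ok
  pos 9: y in {0,3}, choose 0; 0->0 ok
  pos 10: z in {2}, choose 2; 0->2 ok
  pos 11: x in {1}, choose 1; 2->1 ok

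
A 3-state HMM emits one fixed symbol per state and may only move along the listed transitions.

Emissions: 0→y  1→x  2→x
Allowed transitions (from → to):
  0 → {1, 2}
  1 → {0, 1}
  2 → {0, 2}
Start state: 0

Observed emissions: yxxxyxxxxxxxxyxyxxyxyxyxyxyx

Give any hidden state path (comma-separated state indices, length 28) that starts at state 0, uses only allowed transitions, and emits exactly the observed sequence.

  pos 0: y in {0}, choose 0; start
  pos 1: x in {1,2}, choose 2; 0->2 ok
  pos 2: x in {1,2}, choose 2; 2->2 ok
  pos 3: x in {1,2}, choose 2; 2->2 ok
  pos 4: y in {0}, choose 0; 2->0 ok
  pos 5: x in {1,2}, choose 2; 0->2 ok
  pos 6: x in {1,2}, choose 2; 2->2 ok
  pos 7: x in {1,2}, choose 2; 2->2 ok
  pos 8: x in {1,2}, choose 2; 2->2 ok
  pos 9: x in {1,2}, choose 2; 2->2 ok
  pos 10: x in {1,2}, choose 2; 2->2 ok
  pos 11: x in {1,2}, choose 2; 2->2 ok
  pos 12: x in {1,2}, choose 2; 2->2 ok
  pos 13: y in {0}, choose 0; 2->0 ok
  pos 14: x in {1,2}, choose 1; 0->1 ok
  pos 15: y in {0}, choose 0; 1->0 ok
  pos 16: x in {1,2}, choose 1; 0->1 ok
  pos 17: x in {1,2}, choose 1; 1->1 ok
  pos 18: y in {0}, choose 0; 1->0 ok
  pos 19: x in {1,2}, choose 1; 0->1 ok
  pos 20: y in {0}, choose 0; 1->0 ok
  pos 21: x in {1,2}, choose 2; 0->2 ok
  pos 22: y in {0}, choose 0; 2->0 ok
  pos 23: x in {1,2}, choose 2; 0->2 ok
  pos 24: y in {0}, choose 0; 2->0 ok
  pos 25: x in {1,2}, choose 1; 0->1 ok
  pos 26: y in {0}, choose 0; 1->0 ok
  pos 27: x in {1,2}, choose 1; 0->1 ok

0,2,2,2,0,2,2,2,2,2,2,2,2,0,1,0,1,1,0,1,0,2,0,2,0,1,0,1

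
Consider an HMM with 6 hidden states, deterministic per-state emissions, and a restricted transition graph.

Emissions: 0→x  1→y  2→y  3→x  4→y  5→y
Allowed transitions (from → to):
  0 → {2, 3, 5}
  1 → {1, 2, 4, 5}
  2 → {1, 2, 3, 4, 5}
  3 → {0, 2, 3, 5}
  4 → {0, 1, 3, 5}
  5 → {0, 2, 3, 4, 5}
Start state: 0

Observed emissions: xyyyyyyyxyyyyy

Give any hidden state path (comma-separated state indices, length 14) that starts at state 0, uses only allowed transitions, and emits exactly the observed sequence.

  0: obs=x cand={0,3} pick 0 [start]
  1: obs=y cand={1,2,4,5} pick 5 [0->5 ok]
  2: obs=y cand={1,2,4,5} pick 2 [5->2 ok]
  3: obs=y cand={1,2,4,5} pick 2 [2->2 ok]
  4: obs=y cand={1,2,4,5} pick 5 [2->5 ok]
  5: obs=y cand={1,2,4,5} pick 4 [5->4 ok]
  6: obs=y cand={1,2,4,5} pick 5 [4->5 ok]
  7: obs=y cand={1,2,4,5} pick 4 [5->4 ok]
  8: obs=x cand={0,3} pick 0 [4->0 ok]
  9: obs=y cand={1,2,4,5} pick 5 [0->5 ok]
  10: obs=y cand={1,2,4,5} pick 4 [5->4 ok]
  11: obs=y cand={1,2,4,5} pick 5 [4->5 ok]
  12: obs=y cand={1,2,4,5} pick 2 [5->2 ok]
  13: obs=y cand={1,2,4,5} pick 4 [2->4 ok]

0,5,2,2,5,4,5,4,0,5,4,5,2,4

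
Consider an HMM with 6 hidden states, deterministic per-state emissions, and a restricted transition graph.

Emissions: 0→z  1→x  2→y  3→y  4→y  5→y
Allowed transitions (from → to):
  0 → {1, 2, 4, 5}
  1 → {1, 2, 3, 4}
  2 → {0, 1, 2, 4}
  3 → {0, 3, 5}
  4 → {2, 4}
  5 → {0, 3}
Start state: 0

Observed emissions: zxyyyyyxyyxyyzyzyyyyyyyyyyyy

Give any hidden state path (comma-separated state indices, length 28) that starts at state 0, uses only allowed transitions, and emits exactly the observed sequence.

  0: obs=z cand={0} pick 0 [start]
  1: obs=x cand={1} pick 1 [0->1 ok]
  2: obs=y cand={2,3,4,5} pick 2 [1->2 ok]
  3: obs=y cand={2,3,4,5} pick 4 [2->4 ok]
  4: obs=y cand={2,3,4,5} pick 2 [4->2 ok]
  5: obs=y cand={2,3,4,5} pick 4 [2->4 ok]
  6: obs=y cand={2,3,4,5} pick 2 [4->2 ok]
  7: obs=x cand={1} pick 1 [2->1 ok]
  8: obs=y cand={2,3,4,5} pick 4 [1->4 ok]
  9: obs=y cand={2,3,4,5} pick 2 [4->2 ok]
  10: obs=x cand={1} pick 1 [2->1 ok]
  11: obs=y cand={2,3,4,5} pick 4 [1->4 ok]
  12: obs=y cand={2,3,4,5} pick 2 [4->2 ok]
  13: obs=z cand={0} pick 0 [2->0 ok]
  14: obs=y cand={2,3,4,5} pick 2 [0->2 ok]
  15: obs=z cand={0} pick 0 [2->0 ok]
  16: obs=y cand={2,3,4,5} pick 4 [0->4 ok]
  17: obs=y cand={2,3,4,5} pick 4 [4->4 ok]
  18: obs=y cand={2,3,4,5} pick 2 [4->2 ok]
  19: obs=y cand={2,3,4,5} pick 4 [2->4 ok]
  20: obs=y cand={2,3,4,5} pick 2 [4->2 ok]
  21: obs=y cand={2,3,4,5} pick 2 [2->2 ok]
  22: obs=y cand={2,3,4,5} pick 4 [2->4 ok]
  23: obs=y cand={2,3,4,5} pick 4 [4->4 ok]
  24: obs=y cand={2,3,4,5} pick 2 [4->2 ok]
  25: obs=y cand={2,3,4,5} pick 2 [2->2 ok]
  26: obs=y cand={2,3,4,5} pick 4 [2->4 ok]
  27: obs=y cand={2,3,4,5} pick 2 [4->2 ok]

0,1,2,4,2,4,2,1,4,2,1,4,2,0,2,0,4,4,2,4,2,2,4,4,2,2,4,2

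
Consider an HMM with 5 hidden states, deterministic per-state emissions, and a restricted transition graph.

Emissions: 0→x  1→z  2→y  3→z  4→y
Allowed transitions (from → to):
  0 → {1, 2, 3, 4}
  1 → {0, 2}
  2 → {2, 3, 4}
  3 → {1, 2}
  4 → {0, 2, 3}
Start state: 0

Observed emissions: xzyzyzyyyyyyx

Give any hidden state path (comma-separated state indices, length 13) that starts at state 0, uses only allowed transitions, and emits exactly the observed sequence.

  t0 'x' -> {0}, take 0 (start)
  t1 'z' -> {1,3}, take 3 (0->3 ok)
  t2 'y' -> {2,4}, take 2 (3->2 ok)
  t3 'z' -> {1,3}, take 3 (2->3 ok)
  t4 'y' -> {2,4}, take 2 (3->2 ok)
  t5 'z' -> {1,3}, take 3 (2->3 ok)
  t6 'y' -> {2,4}, take 2 (3->2 ok)
  t7 'y' -> {2,4}, take 2 (2->2 ok)
  t8 'y' -> {2,4}, take 4 (2->4 ok)
  t9 'y' -> {2,4}, take 2 (4->2 ok)
  t10 'y' -> {2,4}, take 2 (2->2 ok)
  t11 'y' -> {2,4}, take 4 (2->4 ok)
  t12 'x' -> {0}, take 0 (4->0 ok)

0,3,2,3,2,3,2,2,4,2,2,4,0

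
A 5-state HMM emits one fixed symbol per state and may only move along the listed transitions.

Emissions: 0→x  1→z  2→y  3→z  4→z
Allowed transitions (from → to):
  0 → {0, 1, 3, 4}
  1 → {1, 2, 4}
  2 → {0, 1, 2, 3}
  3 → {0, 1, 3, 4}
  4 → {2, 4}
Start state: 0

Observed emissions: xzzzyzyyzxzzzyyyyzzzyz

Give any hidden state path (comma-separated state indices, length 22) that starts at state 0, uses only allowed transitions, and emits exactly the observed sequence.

0,3,1,1,2,1,2,2,3,0,3,1,4,2,2,2,2,1,4,4,2,1

  pos 0: x in {0}, choose 0; start
  pos 1: z in {1,3,4}, choose 3; 0->3 ok
  pos 2: z in {1,3,4}, choose 1; 3->1 ok
  pos 3: z in {1,3,4}, choose 1; 1->1 ok
  pos 4: y in {2}, choose 2; 1->2 ok
  pos 5: z in {1,3,4}, choose 1; 2->1 ok
  pos 6: y in {2}, choose 2; 1->2 ok
  pos 7: y in {2}, choose 2; 2->2 ok
  pos 8: z in {1,3,4}, choose 3; 2->3 ok
  pos 9: x in {0}, choose 0; 3->0 ok
  pos 10: z in {1,3,4}, choose 3; 0->3 ok
  pos 11: z in {1,3,4}, choose 1; 3->1 ok
  pos 12: z in {1,3,4}, choose 4; 1->4 ok
  pos 13: y in {2}, choose 2; 4->2 ok
  pos 14: y in {2}, choose 2; 2->2 ok
  pos 15: y in {2}, choose 2; 2->2 ok
  pos 16: y in {2}, choose 2; 2->2 ok
  pos 17: z in {1,3,4}, choose 1; 2->1 ok
  pos 18: z in {1,3,4}, choose 4; 1->4 ok
  pos 19: z in {1,3,4}, choose 4; 4->4 ok
  pos 20: y in {2}, choose 2; 4->2 ok
  pos 21: z in {1,3,4}, choose 1; 2->1 ok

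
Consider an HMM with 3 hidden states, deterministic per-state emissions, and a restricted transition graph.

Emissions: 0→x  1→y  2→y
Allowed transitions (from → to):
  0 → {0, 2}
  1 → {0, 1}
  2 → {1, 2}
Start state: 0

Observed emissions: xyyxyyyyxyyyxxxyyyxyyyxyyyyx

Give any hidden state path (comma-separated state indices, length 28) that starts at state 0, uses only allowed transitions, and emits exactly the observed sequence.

  0: obs=x cand={0} pick 0 [start]
  1: obs=y cand={1,2} pick 2 [0->2 ok]
  2: obs=y cand={1,2} pick 1 [2->1 ok]
  3: obs=x cand={0} pick 0 [1->0 ok]
  4: obs=y cand={1,2} pick 2 [0->2 ok]
  5: obs=y cand={1,2} pick 2 [2->2 ok]
  6: obs=y cand={1,2} pick 1 [2->1 ok]
  7: obs=y cand={1,2} pick 1 [1->1 ok]
  8: obs=x cand={0} pick 0 [1->0 ok]
  9: obs=y cand={1,2} pick 2 [0->2 ok]
  10: obs=y cand={1,2} pick 2 [2->2 ok]
  11: obs=y cand={1,2} pick 1 [2->1 ok]
  12: obs=x cand={0} pick 0 [1->0 ok]
  13: obs=x cand={0} pick 0 [0->0 ok]
  14: obs=x cand={0} pick 0 [0->0 ok]
  15: obs=y cand={1,2} pick 2 [0->2 ok]
  16: obs=y cand={1,2} pick 2 [2->2 ok]
  17: obs=y cand={1,2} pick 1 [2->1 ok]
  18: obs=x cand={0} pick 0 [1->0 ok]
  19: obs=y cand={1,2} pick 2 [0->2 ok]
  20: obs=y cand={1,2} pick 1 [2->1 ok]
  21: obs=y cand={1,2} pick 1 [1->1 ok]
  22: obs=x cand={0} pick 0 [1->0 ok]
  23: obs=y cand={1,2} pick 2 [0->2 ok]
  24: obs=y cand={1,2} pick 2 [2->2 ok]
  25: obs=y cand={1,2} pick 2 [2->2 ok]
  26: obs=y cand={1,2} pick 1 [2->1 ok]
  27: obs=x cand={0} pick 0 [1->0 ok]

0,2,1,0,2,2,1,1,0,2,2,1,0,0,0,2,2,1,0,2,1,1,0,2,2,2,1,0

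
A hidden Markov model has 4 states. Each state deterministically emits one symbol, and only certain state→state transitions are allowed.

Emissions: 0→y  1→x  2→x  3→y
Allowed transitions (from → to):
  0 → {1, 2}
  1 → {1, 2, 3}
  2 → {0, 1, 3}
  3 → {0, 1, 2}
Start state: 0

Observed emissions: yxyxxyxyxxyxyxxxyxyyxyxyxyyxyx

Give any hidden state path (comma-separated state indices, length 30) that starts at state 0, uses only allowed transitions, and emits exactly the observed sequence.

0,1,3,1,2,0,1,3,1,2,0,1,3,2,1,2,3,2,3,0,2,3,1,3,2,3,0,2,0,2

  pos 0: y in {0,3}, choose 0; start
  pos 1: x in {1,2}, choose 1; 0->1 ok
  pos 2: y in {0,3}, choose 3; 1->3 ok
  pos 3: x in {1,2}, choose 1; 3->1 ok
  pos 4: x in {1,2}, choose 2; 1->2 ok
  pos 5: y in {0,3}, choose 0; 2->0 ok
  pos 6: x in {1,2}, choose 1; 0->1 ok
  pos 7: y in {0,3}, choose 3; 1->3 ok
  pos 8: x in {1,2}, choose 1; 3->1 ok
  pos 9: x in {1,2}, choose 2; 1->2 ok
  pos 10: y in {0,3}, choose 0; 2->0 ok
  pos 11: x in {1,2}, choose 1; 0->1 ok
  pos 12: y in {0,3}, choose 3; 1->3 ok
  pos 13: x in {1,2}, choose 2; 3->2 ok
  pos 14: x in {1,2}, choose 1; 2->1 ok
  pos 15: x in {1,2}, choose 2; 1->2 ok
  pos 16: y in {0,3}, choose 3; 2->3 ok
  pos 17: x in {1,2}, choose 2; 3->2 ok
  pos 18: y in {0,3}, choose 3; 2->3 ok
  pos 19: y in {0,3}, choose 0; 3->0 ok
  pos 20: x in {1,2}, choose 2; 0->2 ok
  pos 21: y in {0,3}, choose 3; 2->3 ok
  pos 22: x in {1,2}, choose 1; 3->1 ok
  pos 23: y in {0,3}, choose 3; 1->3 ok
  pos 24: x in {1,2}, choose 2; 3->2 ok
  pos 25: y in {0,3}, choose 3; 2->3 ok
  pos 26: y in {0,3}, choose 0; 3->0 ok
  pos 27: x in {1,2}, choose 2; 0->2 ok
  pos 28: y in {0,3}, choose 0; 2->0 ok
  pos 29: x in {1,2}, choose 2; 0->2 ok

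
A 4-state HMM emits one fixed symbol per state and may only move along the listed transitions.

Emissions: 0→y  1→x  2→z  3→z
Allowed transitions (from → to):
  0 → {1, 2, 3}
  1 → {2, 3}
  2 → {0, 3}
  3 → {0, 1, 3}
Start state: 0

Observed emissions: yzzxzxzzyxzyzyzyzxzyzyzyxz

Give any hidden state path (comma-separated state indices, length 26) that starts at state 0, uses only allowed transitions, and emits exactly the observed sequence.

0,2,3,1,3,1,2,3,0,1,2,0,3,0,3,0,3,1,2,0,2,0,2,0,1,3

  pos 0: y in {0}, choose 0; start
  pos 1: z in {2,3}, choose 2; 0->2 ok
  pos 2: z in {2,3}, choose 3; 2->3 ok
  pos 3: x in {1}, choose 1; 3->1 ok
  pos 4: z in {2,3}, choose 3; 1->3 ok
  pos 5: x in {1}, choose 1; 3->1 ok
  pos 6: z in {2,3}, choose 2; 1->2 ok
  pos 7: z in {2,3}, choose 3; 2->3 ok
  pos 8: y in {0}, choose 0; 3->0 ok
  pos 9: x in {1}, choose 1; 0->1 ok
  pos 10: z in {2,3}, choose 2; 1->2 ok
  pos 11: y in {0}, choose 0; 2->0 ok
  pos 12: z in {2,3}, choose 3; 0->3 ok
  pos 13: y in {0}, choose 0; 3->0 ok
  pos 14: z in {2,3}, choose 3; 0->3 ok
  pos 15: y in {0}, choose 0; 3->0 ok
  pos 16: z in {2,3}, choose 3; 0->3 ok
  pos 17: x in {1}, choose 1; 3->1 ok
  pos 18: z in {2,3}, choose 2; 1->2 ok
  pos 19: y in {0}, choose 0; 2->0 ok
  pos 20: z in {2,3}, choose 2; 0->2 ok
  pos 21: y in {0}, choose 0; 2->0 ok
  pos 22: z in {2,3}, choose 2; 0->2 ok
  pos 23: y in {0}, choose 0; 2->0 ok
  pos 24: x in {1}, choose 1; 0->1 ok
  pos 25: z in {2,3}, choose 3; 1->3 ok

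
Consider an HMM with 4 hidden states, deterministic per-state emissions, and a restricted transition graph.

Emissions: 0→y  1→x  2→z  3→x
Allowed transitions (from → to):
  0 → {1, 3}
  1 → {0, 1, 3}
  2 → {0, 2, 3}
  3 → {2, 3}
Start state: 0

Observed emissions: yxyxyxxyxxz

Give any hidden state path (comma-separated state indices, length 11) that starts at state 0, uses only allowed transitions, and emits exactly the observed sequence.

  0: obs=y cand={0} pick 0 [start]
  1: obs=x cand={1,3} pick 1 [0->1 ok]
  2: obs=y cand={0} pick 0 [1->0 ok]
  3: obs=x cand={1,3} pick 1 [0->1 ok]
  4: obs=y cand={0} pick 0 [1->0 ok]
  5: obs=x cand={1,3} pick 1 [0->1 ok]
  6: obs=x cand={1,3} pick 1 [1->1 ok]
  7: obs=y cand={0} pick 0 [1->0 ok]
  8: obs=x cand={1,3} pick 1 [0->1 ok]
  9: obs=x cand={1,3} pick 3 [1->3 ok]
  10: obs=z cand={2} pick 2 [3->2 ok]

0,1,0,1,0,1,1,0,1,3,2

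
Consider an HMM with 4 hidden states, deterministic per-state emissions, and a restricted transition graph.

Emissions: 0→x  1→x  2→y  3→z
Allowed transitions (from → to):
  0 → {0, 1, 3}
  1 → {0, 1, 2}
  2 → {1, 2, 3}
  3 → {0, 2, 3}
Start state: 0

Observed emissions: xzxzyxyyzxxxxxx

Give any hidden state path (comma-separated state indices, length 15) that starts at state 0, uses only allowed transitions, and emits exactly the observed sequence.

0,3,0,3,2,1,2,2,3,0,0,1,1,0,0

  0: obs=x cand={0,1} pick 0 [start]
  1: obs=z cand={3} pick 3 [0->3 ok]
  2: obs=x cand={0,1} pick 0 [3->0 ok]
  3: obs=z cand={3} pick 3 [0->3 ok]
  4: obs=y cand={2} pick 2 [3->2 ok]
  5: obs=x cand={0,1} pick 1 [2->1 ok]
  6: obs=y cand={2} pick 2 [1->2 ok]
  7: obs=y cand={2} pick 2 [2->2 ok]
  8: obs=z cand={3} pick 3 [2->3 ok]
  9: obs=x cand={0,1} pick 0 [3->0 ok]
  10: obs=x cand={0,1} pick 0 [0->0 ok]
  11: obs=x cand={0,1} pick 1 [0->1 ok]
  12: obs=x cand={0,1} pick 1 [1->1 ok]
  13: obs=x cand={0,1} pick 0 [1->0 ok]
  14: obs=x cand={0,1} pick 0 [0->0 ok]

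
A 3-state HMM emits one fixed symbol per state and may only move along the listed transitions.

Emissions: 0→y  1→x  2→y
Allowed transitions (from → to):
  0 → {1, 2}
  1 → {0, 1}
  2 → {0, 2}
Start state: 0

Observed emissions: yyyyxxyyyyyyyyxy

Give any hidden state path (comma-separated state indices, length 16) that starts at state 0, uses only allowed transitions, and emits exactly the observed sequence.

0,2,2,0,1,1,0,2,2,2,2,2,2,0,1,0

  pos 0: y in {0,2}, choose 0; start
  pos 1: y in {0,2}, choose 2; 0->2 ok
  pos 2: y in {0,2}, choose 2; 2->2 ok
  pos 3: y in {0,2}, choose 0; 2->0 ok
  pos 4: x in {1}, choose 1; 0->1 ok
  pos 5: x in {1}, choose 1; 1->1 ok
  pos 6: y in {0,2}, choose 0; 1->0 ok
  pos 7: y in {0,2}, choose 2; 0->2 ok
  pos 8: y in {0,2}, choose 2; 2->2 ok
  pos 9: y in {0,2}, choose 2; 2->2 ok
  pos 10: y in {0,2}, choose 2; 2->2 ok
  pos 11: y in {0,2}, choose 2; 2->2 ok
  pos 12: y in {0,2}, choose 2; 2->2 ok
  pos 13: y in {0,2}, choose 0; 2->0 ok
  pos 14: x in {1}, choose 1; 0->1 ok
  pos 15: y in {0,2}, choose 0; 1->0 ok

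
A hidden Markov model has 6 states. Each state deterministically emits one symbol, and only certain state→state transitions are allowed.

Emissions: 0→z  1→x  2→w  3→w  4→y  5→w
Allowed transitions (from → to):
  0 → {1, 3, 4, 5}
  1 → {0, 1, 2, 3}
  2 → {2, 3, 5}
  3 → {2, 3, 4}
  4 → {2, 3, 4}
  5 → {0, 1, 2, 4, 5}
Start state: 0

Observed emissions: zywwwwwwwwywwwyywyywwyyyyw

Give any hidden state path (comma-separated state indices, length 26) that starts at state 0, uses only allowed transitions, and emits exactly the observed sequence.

0,4,2,3,2,3,2,3,3,3,4,2,2,3,4,4,3,4,4,3,3,4,4,4,4,2

  0: obs=z cand={0} pick 0 [start]
  1: obs=y cand={4} pick 4 [0->4 ok]
  2: obs=w cand={2,3,5} pick 2 [4->2 ok]
  3: obs=w cand={2,3,5} pick 3 [2->3 ok]
  4: obs=w cand={2,3,5} pick 2 [3->2 ok]
  5: obs=w cand={2,3,5} pick 3 [2->3 ok]
  6: obs=w cand={2,3,5} pick 2 [3->2 ok]
  7: obs=w cand={2,3,5} pick 3 [2->3 ok]
  8: obs=w cand={2,3,5} pick 3 [3->3 ok]
  9: obs=w cand={2,3,5} pick 3 [3->3 ok]
  10: obs=y cand={4} pick 4 [3->4 ok]
  11: obs=w cand={2,3,5} pick 2 [4->2 ok]
  12: obs=w cand={2,3,5} pick 2 [2->2 ok]
  13: obs=w cand={2,3,5} pick 3 [2->3 ok]
  14: obs=y cand={4} pick 4 [3->4 ok]
  15: obs=y cand={4} pick 4 [4->4 ok]
  16: obs=w cand={2,3,5} pick 3 [4->3 ok]
  17: obs=y cand={4} pick 4 [3->4 ok]
  18: obs=y cand={4} pick 4 [4->4 ok]
  19: obs=w cand={2,3,5} pick 3 [4->3 ok]
  20: obs=w cand={2,3,5} pick 3 [3->3 ok]
  21: obs=y cand={4} pick 4 [3->4 ok]
  22: obs=y cand={4} pick 4 [4->4 ok]
  23: obs=y cand={4} pick 4 [4->4 ok]
  24: obs=y cand={4} pick 4 [4->4 ok]
  25: obs=w cand={2,3,5} pick 2 [4->2 ok]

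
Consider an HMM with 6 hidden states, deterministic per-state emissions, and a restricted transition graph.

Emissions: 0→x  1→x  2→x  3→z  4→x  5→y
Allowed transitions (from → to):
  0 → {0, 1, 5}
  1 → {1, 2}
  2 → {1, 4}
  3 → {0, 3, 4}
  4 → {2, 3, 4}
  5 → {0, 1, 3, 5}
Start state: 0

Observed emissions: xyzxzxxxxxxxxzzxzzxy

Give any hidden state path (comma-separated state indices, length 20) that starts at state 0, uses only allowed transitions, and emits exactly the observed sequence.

0,5,3,4,3,0,1,2,1,1,1,2,4,3,3,4,3,3,0,5

  0: obs=x cand={0,1,2,4} pick 0 [start]
  1: obs=y cand={5} pick 5 [0->5 ok]
  2: obs=z cand={3} pick 3 [5->3 ok]
  3: obs=x cand={0,1,2,4} pick 4 [3->4 ok]
  4: obs=z cand={3} pick 3 [4->3 ok]
  5: obs=x cand={0,1,2,4} pick 0 [3->0 ok]
  6: obs=x cand={0,1,2,4} pick 1 [0->1 ok]
  7: obs=x cand={0,1,2,4} pick 2 [1->2 ok]
  8: obs=x cand={0,1,2,4} pick 1 [2->1 ok]
  9: obs=x cand={0,1,2,4} pick 1 [1->1 ok]
  10: obs=x cand={0,1,2,4} pick 1 [1->1 ok]
  11: obs=x cand={0,1,2,4} pick 2 [1->2 ok]
  12: obs=x cand={0,1,2,4} pick 4 [2->4 ok]
  13: obs=z cand={3} pick 3 [4->3 ok]
  14: obs=z cand={3} pick 3 [3->3 ok]
  15: obs=x cand={0,1,2,4} pick 4 [3->4 ok]
  16: obs=z cand={3} pick 3 [4->3 ok]
  17: obs=z cand={3} pick 3 [3->3 ok]
  18: obs=x cand={0,1,2,4} pick 0 [3->0 ok]
  19: obs=y cand={5} pick 5 [0->5 ok]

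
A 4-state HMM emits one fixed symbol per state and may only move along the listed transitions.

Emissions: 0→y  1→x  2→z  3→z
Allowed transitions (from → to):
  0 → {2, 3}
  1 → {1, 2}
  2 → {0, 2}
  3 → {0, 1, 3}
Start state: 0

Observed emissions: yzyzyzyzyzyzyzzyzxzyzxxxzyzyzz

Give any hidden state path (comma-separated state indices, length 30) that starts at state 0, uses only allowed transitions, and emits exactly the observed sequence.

0,2,0,3,0,3,0,2,0,2,0,2,0,3,3,0,3,1,2,0,3,1,1,1,2,0,2,0,3,3

  pos 0: y in {0}, choose 0; start
  pos 1: z in {2,3}, choose 2; 0->2 ok
  pos 2: y in {0}, choose 0; 2->0 ok
  pos 3: z in {2,3}, choose 3; 0->3 ok
  pos 4: y in {0}, choose 0; 3->0 ok
  pos 5: z in {2,3}, choose 3; 0->3 ok
  pos 6: y in {0}, choose 0; 3->0 ok
  pos 7: z in {2,3}, choose 2; 0->2 ok
  pos 8: y in {0}, choose 0; 2->0 ok
  pos 9: z in {2,3}, choose 2; 0->2 ok
  pos 10: y in {0}, choose 0; 2->0 ok
  pos 11: z in {2,3}, choose 2; 0->2 ok
  pos 12: y in {0}, choose 0; 2->0 ok
  pos 13: z in {2,3}, choose 3; 0->3 ok
  pos 14: z in {2,3}, choose 3; 3->3 ok
  pos 15: y in {0}, choose 0; 3->0 ok
  pos 16: z in {2,3}, choose 3; 0->3 ok
  pos 17: x in {1}, choose 1; 3->1 ok
  pos 18: z in {2,3}, choose 2; 1->2 ok
  pos 19: y in {0}, choose 0; 2->0 ok
  pos 20: z in {2,3}, choose 3; 0->3 ok
  pos 21: x in {1}, choose 1; 3->1 ok
  pos 22: x in {1}, choose 1; 1->1 ok
  pos 23: x in {1}, choose 1; 1->1 ok
  pos 24: z in {2,3}, choose 2; 1->2 ok
  pos 25: y in {0}, choose 0; 2->0 ok
  pos 26: z in {2,3}, choose 2; 0->2 ok
  pos 27: y in {0}, choose 0; 2->0 ok
  pos 28: z in {2,3}, choose 3; 0->3 ok
  pos 29: z in {2,3}, choose 3; 3->3 ok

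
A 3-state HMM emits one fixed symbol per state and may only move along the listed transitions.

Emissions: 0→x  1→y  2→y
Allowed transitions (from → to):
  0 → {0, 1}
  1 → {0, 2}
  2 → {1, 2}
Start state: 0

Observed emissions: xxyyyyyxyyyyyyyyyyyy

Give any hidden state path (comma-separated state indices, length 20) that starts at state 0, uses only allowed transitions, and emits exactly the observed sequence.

0,0,1,2,2,2,1,0,1,2,1,2,2,2,1,2,1,2,1,2

  t0 'x' -> {0}, take 0 (start)
  t1 'x' -> {0}, take 0 (0->0 ok)
  t2 'y' -> {1,2}, take 1 (0->1 ok)
  t3 'y' -> {1,2}, take 2 (1->2 ok)
  t4 'y' -> {1,2}, take 2 (2->2 ok)
  t5 'y' -> {1,2}, take 2 (2->2 ok)
  t6 'y' -> {1,2}, take 1 (2->1 ok)
  t7 'x' -> {0}, take 0 (1->0 ok)
  t8 'y' -> {1,2}, take 1 (0->1 ok)
  t9 'y' -> {1,2}, take 2 (1->2 ok)
  t10 'y' -> {1,2}, take 1 (2->1 ok)
  t11 'y' -> {1,2}, take 2 (1->2 ok)
  t12 'y' -> {1,2}, take 2 (2->2 ok)
  t13 'y' -> {1,2}, take 2 (2->2 ok)
  t14 'y' -> {1,2}, take 1 (2->1 ok)
  t15 'y' -> {1,2}, take 2 (1->2 ok)
  t16 'y' -> {1,2}, take 1 (2->1 ok)
  t17 'y' -> {1,2}, take 2 (1->2 ok)
  t18 'y' -> {1,2}, take 1 (2->1 ok)
  t19 'y' -> {1,2}, take 2 (1->2 ok)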